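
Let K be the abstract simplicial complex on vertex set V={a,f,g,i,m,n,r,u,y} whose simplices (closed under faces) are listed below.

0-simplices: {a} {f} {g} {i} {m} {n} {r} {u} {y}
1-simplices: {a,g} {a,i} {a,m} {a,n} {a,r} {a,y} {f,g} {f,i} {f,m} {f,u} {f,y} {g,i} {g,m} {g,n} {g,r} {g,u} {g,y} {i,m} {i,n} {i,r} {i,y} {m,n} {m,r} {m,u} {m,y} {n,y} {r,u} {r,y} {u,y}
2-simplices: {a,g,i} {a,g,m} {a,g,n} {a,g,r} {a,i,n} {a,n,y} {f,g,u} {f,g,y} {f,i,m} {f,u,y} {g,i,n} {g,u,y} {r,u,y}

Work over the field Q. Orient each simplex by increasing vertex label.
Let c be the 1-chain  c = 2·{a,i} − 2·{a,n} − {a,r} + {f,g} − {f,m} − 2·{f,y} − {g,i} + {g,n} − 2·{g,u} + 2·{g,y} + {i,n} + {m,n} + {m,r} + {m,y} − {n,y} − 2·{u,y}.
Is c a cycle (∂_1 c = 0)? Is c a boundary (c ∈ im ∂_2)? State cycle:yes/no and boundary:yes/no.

n_0=9 n_1=29 n_2=13  [Q]
∂1: piv[ag,ai,am,an,ar,ay,fg,fu] rk=8  ker:fi,fm,fy,gi,gm,gn,gr,gu,gy,im,in,ir,iy,mn,mr,mu,my,ny,ru,ry,uy
∂2: piv[agi,agm,agn,agr,ain,any,fgu,fgy,fim,fuy,ruy] rk=11  ker:gin,guy
∂1c = {a} + 2·{f} + {g} − 4·{m} + 2·{n} − 2·{y}

cycle:no boundary:no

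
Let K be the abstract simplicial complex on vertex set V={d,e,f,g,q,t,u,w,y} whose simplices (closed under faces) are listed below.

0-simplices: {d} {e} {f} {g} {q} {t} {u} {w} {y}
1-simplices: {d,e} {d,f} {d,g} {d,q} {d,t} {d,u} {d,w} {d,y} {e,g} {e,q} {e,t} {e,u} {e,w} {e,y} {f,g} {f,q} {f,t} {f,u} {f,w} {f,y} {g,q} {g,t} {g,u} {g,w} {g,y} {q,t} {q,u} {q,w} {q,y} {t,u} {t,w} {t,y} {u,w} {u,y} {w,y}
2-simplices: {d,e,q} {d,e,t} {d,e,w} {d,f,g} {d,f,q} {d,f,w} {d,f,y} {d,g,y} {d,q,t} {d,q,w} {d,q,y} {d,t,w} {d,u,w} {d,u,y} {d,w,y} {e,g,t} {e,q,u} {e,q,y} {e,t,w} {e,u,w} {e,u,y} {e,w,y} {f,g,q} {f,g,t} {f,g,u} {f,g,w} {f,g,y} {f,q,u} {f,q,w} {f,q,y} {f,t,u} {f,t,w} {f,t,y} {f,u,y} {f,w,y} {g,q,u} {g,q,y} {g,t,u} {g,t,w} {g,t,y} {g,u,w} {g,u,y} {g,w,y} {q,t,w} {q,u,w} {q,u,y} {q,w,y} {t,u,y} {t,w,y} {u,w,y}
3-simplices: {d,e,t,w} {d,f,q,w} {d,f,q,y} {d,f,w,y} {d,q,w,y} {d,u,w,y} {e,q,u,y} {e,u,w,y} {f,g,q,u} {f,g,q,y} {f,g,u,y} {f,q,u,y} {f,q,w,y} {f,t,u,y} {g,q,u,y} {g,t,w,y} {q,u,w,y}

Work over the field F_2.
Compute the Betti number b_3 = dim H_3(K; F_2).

n_0=9 n_1=35 n_2=50 n_3=17  [Z2]
∂1: piv[de,df,dg,dq,dt,du,dw,dy] rk=8  ker:eg,eq,et,eu,ew,ey,fg,fq,ft,fu,fw,fy,gq,gt,gu,gw,gy,qt,qu,qw,qy,tu,tw,ty,uw,uy,wy
∂2: piv[deq,det,dew,dfg,dfq,dfw,dfy,dgy,dqt,dqw,dqy,dtw,duw,duy,dwy,egt,equ,eqy,euw,fgq,fgt,fgu,fgw,fqu,ftu,ftw,fty] rk=27  ker:etw,euy,ewy,fgy,fqw,fqy,fuy,fwy,gqu,gqy,gtu,gtw,gty,guw,guy,gwy,qtw,quw,quy,qwy,tuy,twy,uwy
∂3: piv[detw,dfqw,dfqy,dfwy,dqwy,duwy,equy,euwy,fgqu,fgqy,fguy,fquy,ftuy,gtwy,quwy] rk=15  ker:fqwy,gquy
b_3=(17−15)−0=2

b_3=2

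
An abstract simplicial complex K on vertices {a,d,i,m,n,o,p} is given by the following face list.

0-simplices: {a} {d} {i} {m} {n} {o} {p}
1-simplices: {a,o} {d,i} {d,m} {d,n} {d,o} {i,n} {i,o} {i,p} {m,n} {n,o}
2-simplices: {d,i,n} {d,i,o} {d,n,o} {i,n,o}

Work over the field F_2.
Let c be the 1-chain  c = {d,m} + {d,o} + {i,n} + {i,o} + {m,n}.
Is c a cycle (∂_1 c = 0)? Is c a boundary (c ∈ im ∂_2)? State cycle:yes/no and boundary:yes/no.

cycle:yes boundary:no

n_0=7 n_1=10 n_2=4  [Z2]
∂1: piv[ao,di,dm,dn,do,ip] rk=6  ker:in,io,mn,no
∂2: piv[din,dio,dno] rk=3  ker:ino
∂1c = 0
c vs im∂2: residual ≠ 0 ⇒ not boundary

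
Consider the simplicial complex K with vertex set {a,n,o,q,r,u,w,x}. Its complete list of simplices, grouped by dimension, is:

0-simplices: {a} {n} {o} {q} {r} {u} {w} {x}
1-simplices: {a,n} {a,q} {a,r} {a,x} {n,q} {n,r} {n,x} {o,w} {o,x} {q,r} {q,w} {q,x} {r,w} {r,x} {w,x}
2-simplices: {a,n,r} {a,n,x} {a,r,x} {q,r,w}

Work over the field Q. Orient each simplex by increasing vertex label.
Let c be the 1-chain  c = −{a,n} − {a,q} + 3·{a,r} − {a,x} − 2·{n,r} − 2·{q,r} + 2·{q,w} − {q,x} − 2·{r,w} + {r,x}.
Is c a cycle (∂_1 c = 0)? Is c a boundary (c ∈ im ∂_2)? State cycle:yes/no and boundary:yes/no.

n_0=8 n_1=15 n_2=4  [Q]
∂1: piv[an,aq,ar,ax,ow,ox] rk=6  ker:nq,nr,nx,qr,qw,qx,rw,rx,wx
∂2: piv[anr,anx,arx,qrw] rk=4
∂1c = {n} − {x}

cycle:no boundary:no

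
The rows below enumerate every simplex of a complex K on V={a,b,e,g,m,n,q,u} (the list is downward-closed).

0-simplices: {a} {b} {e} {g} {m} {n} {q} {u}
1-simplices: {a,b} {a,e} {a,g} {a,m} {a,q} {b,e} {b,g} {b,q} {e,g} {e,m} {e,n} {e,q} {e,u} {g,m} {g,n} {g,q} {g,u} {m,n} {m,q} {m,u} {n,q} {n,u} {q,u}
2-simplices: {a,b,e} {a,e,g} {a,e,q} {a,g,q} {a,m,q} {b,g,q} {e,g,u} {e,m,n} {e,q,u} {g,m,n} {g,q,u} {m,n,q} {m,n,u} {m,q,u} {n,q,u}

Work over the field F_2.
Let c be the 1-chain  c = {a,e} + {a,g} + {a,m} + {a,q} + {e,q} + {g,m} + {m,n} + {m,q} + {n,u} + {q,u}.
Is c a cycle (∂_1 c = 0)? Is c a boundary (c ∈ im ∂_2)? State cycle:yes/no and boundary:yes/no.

n_0=8 n_1=23 n_2=15  [Z2]
∂1: piv[ab,ae,ag,am,aq,en,eu] rk=7  ker:be,bg,bq,eg,em,eq,gm,gn,gq,gu,mn,mq,mu,nq,nu,qu
∂2: piv[abe,aeg,aeq,agq,amq,bgq,egu,emn,equ,gmn,mnq,mnu,mqu] rk=13  ker:gqu,nqu
∂1c = 0
c vs im∂2: residual ≠ 0 ⇒ not boundary

cycle:yes boundary:no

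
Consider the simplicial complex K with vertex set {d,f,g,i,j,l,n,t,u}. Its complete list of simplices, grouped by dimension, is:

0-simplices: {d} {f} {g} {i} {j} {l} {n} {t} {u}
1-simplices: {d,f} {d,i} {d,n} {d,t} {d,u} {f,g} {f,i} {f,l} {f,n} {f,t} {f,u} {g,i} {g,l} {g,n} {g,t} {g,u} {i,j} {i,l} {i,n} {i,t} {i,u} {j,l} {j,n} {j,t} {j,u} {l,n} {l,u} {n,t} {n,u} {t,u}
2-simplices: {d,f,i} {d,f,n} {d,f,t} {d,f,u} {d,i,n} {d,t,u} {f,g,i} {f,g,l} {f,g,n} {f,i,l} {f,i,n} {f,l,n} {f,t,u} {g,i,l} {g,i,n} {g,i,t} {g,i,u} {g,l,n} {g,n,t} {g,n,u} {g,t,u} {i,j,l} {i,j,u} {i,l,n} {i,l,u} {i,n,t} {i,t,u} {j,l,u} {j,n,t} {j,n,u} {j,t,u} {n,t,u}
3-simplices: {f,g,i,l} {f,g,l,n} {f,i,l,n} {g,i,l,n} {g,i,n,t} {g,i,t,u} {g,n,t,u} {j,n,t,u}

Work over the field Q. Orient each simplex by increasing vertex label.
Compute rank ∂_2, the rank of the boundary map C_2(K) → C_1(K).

n_0=9 n_1=30 n_2=32 n_3=8  [Q]
∂1: piv[df,di,dn,dt,du,fg,fl,ij] rk=8  ker:fi,fn,ft,fu,gi,gl,gn,gt,gu,il,in,it,iu,jl,jn,jt,ju,ln,lu,nt,nu,tu
∂2: piv[dfi,dfn,dft,dfu,din,dtu,fgi,fgl,fgn,fil,fln,git,giu,gnt,gnu,gtu,ijl,iju,ilu,jnt,jnu] rk=21  ker:fin,ftu,gil,gin,gln,iln,int,itu,jlu,jtu,ntu
∂3: piv[fgil,fgln,filn,giln,gint,gitu,gntu,jntu] rk=8
rk∂_2=21

rank∂_2=21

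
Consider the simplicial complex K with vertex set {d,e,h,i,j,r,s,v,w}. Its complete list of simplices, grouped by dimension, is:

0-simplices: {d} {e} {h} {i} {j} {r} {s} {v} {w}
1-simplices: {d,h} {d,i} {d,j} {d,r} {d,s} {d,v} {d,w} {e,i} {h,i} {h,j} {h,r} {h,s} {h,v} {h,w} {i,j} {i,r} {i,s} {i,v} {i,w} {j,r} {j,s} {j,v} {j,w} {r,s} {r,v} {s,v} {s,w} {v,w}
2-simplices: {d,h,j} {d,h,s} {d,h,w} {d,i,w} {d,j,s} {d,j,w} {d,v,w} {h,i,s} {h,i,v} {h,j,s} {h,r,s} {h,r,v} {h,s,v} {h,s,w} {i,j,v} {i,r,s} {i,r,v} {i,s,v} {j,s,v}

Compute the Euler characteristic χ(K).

χ(K)=0

n_0=9 n_1=28 n_2=19
χ=+9−28+19=0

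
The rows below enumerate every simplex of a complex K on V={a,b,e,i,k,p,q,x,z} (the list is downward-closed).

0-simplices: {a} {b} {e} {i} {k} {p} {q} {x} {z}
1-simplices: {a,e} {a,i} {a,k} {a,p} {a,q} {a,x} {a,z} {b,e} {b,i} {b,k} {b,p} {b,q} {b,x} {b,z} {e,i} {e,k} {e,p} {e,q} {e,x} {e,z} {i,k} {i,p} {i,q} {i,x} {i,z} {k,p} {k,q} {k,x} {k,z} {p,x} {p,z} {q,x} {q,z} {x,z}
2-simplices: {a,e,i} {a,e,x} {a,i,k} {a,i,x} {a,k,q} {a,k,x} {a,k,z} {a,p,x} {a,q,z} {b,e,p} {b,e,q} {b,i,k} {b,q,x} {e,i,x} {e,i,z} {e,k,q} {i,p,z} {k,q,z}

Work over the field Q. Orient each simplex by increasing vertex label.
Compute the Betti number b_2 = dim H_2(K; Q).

b_2=2

n_0=9 n_1=34 n_2=18  [Q]
∂1: piv[ae,ai,ak,ap,aq,ax,az,be] rk=8  ker:bi,bk,bp,bq,bx,bz,ei,ek,ep,eq,ex,ez,ik,ip,iq,ix,iz,kp,kq,kx,kz,px,pz,qx,qz,xz
∂2: piv[aei,aex,aik,aix,akq,akx,akz,apx,aqz,bep,beq,bik,bqx,eiz,ekq,ipz] rk=16  ker:eix,kqz
b_2=(18−16)−0=2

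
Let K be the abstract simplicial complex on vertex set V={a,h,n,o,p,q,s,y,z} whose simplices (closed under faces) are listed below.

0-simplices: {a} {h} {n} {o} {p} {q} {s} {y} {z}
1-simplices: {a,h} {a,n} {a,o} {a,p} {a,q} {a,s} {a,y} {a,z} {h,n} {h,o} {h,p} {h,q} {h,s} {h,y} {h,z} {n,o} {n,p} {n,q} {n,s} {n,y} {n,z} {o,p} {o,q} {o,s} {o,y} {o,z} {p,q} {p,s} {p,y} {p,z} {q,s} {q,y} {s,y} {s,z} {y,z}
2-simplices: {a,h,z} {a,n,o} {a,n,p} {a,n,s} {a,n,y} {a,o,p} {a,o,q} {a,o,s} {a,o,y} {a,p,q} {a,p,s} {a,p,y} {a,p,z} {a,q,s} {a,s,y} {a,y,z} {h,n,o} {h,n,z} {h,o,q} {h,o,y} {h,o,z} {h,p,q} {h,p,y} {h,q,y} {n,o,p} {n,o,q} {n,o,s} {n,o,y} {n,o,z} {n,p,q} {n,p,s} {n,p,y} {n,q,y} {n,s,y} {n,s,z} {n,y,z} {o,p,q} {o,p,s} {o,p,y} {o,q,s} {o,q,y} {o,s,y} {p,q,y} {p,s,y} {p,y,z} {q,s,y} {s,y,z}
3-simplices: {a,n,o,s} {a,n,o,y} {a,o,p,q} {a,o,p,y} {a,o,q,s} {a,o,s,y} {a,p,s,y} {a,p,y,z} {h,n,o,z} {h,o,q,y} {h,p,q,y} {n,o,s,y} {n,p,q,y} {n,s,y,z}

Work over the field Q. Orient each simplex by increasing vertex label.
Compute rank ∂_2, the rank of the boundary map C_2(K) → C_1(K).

n_0=9 n_1=35 n_2=47 n_3=14  [Q]
∂1: piv[ah,an,ao,ap,aq,as,ay,az] rk=8  ker:hn,ho,hp,hq,hs,hy,hz,no,np,nq,ns,ny,nz,op,oq,os,oy,oz,pq,ps,py,pz,qs,qy,sy,sz,yz
∂2: piv[ahz,ano,anp,ans,any,aop,aoq,aos,aoy,apq,aps,apy,apz,aqs,asy,ayz,hno,hnz,hoq,hoy,hoz,hpq,hqy,noq,nsz,nyz] rk=26  ker:hpy,nop,nos,noy,noz,npq,nps,npy,nqy,nsy,opq,ops,opy,oqs,oqy,osy,pqy,psy,pyz,qsy,syz
∂3: piv[anos,anoy,aopq,aopy,aoqs,aosy,apsy,apyz,hnoz,hoqy,hpqy,nosy,npqy,nsyz] rk=14
rk∂_2=26

rank∂_2=26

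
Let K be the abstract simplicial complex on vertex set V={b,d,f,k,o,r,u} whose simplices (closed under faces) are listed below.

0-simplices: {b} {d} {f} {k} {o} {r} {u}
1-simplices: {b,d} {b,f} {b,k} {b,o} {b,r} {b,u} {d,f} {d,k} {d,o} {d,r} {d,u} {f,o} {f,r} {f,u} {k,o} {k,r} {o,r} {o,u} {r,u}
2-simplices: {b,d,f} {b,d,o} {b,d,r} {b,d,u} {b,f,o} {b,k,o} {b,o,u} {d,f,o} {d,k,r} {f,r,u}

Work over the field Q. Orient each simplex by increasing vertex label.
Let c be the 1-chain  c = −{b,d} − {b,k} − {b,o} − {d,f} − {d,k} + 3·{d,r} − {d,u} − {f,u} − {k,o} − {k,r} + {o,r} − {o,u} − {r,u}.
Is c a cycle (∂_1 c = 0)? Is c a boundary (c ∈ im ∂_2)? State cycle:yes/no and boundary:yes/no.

n_0=7 n_1=19 n_2=10  [Q]
∂1: piv[bd,bf,bk,bo,br,bu] rk=6  ker:df,dk,do,dr,du,fo,fr,fu,ko,kr,or,ou,ru
∂2: piv[bdf,bdo,bdr,bdu,bfo,bko,bou,dkr,fru] rk=9  ker:dfo
∂1c = 3·{b} − {d} − 2·{o} + 4·{r} − 4·{u}

cycle:no boundary:no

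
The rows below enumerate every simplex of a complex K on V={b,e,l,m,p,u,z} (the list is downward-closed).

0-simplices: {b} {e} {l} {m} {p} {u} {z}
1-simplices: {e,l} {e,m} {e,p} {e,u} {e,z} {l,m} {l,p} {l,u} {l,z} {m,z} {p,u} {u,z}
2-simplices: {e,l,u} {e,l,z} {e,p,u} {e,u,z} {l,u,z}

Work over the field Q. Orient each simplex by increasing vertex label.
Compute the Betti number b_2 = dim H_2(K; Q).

b_2=1

n_0=7 n_1=12 n_2=5  [Q]
∂1: piv[el,em,ep,eu,ez] rk=5  ker:lm,lp,lu,lz,mz,pu,uz
∂2: piv[elu,elz,epu,euz] rk=4  ker:luz
b_2=(5−4)−0=1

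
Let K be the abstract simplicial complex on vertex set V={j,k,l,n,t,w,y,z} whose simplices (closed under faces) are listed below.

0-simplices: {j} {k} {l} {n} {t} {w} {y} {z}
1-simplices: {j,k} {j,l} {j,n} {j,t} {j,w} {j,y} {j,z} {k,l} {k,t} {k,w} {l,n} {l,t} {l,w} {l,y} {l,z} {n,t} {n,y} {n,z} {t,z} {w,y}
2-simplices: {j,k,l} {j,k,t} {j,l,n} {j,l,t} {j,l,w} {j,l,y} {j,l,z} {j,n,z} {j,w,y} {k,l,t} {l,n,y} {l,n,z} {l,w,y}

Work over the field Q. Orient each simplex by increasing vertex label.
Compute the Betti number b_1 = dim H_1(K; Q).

n_0=8 n_1=20 n_2=13  [Q]
∂1: piv[jk,jl,jn,jt,jw,jy,jz] rk=7  ker:kl,kt,kw,ln,lt,lw,ly,lz,nt,ny,nz,tz,wy
∂2: piv[jkl,jkt,jln,jlt,jlw,jly,jlz,jnz,jwy,lny] rk=10  ker:klt,lnz,lwy
b_1=(20−7)−10=3

b_1=3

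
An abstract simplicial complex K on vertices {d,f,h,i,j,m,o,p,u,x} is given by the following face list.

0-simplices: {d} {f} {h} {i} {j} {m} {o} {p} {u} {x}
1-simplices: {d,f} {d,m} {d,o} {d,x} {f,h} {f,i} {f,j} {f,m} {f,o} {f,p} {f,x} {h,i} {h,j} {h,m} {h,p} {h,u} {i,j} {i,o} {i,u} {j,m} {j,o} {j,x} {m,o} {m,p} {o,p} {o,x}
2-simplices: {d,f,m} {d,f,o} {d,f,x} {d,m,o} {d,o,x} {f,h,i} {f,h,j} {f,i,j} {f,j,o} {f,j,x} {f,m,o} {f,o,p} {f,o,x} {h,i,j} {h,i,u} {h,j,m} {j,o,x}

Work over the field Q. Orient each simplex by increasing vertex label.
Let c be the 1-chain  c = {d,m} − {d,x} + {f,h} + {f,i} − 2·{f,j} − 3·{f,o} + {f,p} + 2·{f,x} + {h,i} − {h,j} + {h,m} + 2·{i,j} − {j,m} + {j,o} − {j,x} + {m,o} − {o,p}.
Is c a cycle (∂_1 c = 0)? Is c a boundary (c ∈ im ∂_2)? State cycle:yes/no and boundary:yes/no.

cycle:yes boundary:yes

n_0=10 n_1=26 n_2=17  [Q]
∂1: piv[df,dm,do,dx,fh,fi,fj,fp,hu] rk=9  ker:fm,fo,fx,hi,hj,hm,hp,ij,io,iu,jm,jo,jx,mo,mp,op,ox
∂2: piv[dfm,dfo,dfx,dmo,dox,fhi,fhj,fij,fjo,fjx,fop,hiu,hjm] rk=13  ker:fmo,fox,hij,jox
∂1c = 0
c vs im∂2: reduces to 0 ⇒ boundary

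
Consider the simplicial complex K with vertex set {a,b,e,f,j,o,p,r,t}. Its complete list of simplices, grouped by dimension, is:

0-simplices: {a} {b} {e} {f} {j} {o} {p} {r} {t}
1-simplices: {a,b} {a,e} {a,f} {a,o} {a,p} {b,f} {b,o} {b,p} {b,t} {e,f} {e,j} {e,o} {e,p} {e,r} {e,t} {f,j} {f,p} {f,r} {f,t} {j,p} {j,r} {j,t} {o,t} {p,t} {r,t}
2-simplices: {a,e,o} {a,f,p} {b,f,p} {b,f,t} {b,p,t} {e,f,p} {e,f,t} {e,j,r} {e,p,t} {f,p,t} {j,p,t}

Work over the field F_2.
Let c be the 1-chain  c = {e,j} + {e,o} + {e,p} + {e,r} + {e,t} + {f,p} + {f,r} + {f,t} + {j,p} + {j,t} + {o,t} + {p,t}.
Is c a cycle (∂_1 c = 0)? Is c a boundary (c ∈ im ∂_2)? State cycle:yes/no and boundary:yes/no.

n_0=9 n_1=25 n_2=11  [Z2]
∂1: piv[ab,ae,af,ao,ap,bt,ej,er] rk=8  ker:bf,bo,bp,ef,eo,ep,et,fj,fp,fr,ft,jp,jr,jt,ot,pt,rt
∂2: piv[aeo,afp,bfp,bft,bpt,efp,eft,ejr,jpt] rk=9  ker:ept,fpt
∂1c = {e} + {f} + {j} + {t}

cycle:no boundary:no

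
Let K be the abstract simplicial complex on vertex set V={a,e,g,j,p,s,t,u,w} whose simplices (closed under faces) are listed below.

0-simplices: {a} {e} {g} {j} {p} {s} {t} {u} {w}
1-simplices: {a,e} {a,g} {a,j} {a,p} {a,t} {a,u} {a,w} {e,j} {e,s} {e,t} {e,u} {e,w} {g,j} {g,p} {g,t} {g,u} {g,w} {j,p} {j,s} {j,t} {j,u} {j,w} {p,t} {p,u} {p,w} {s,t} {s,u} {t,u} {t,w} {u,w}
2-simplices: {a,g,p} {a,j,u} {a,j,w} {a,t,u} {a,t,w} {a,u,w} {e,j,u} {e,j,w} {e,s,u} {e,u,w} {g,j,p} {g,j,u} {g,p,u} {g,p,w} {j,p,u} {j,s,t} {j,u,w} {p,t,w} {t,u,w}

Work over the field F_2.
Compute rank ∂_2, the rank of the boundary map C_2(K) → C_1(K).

n_0=9 n_1=30 n_2=19  [Z2]
∂1: piv[ae,ag,aj,ap,at,au,aw,es] rk=8  ker:ej,et,eu,ew,gj,gp,gt,gu,gw,jp,js,jt,ju,jw,pt,pu,pw,st,su,tu,tw,uw
∂2: piv[agp,aju,ajw,atu,atw,auw,eju,ejw,esu,gjp,gju,gpu,gpw,jst,ptw] rk=15  ker:euw,jpu,juw,tuw
rk∂_2=15

rank∂_2=15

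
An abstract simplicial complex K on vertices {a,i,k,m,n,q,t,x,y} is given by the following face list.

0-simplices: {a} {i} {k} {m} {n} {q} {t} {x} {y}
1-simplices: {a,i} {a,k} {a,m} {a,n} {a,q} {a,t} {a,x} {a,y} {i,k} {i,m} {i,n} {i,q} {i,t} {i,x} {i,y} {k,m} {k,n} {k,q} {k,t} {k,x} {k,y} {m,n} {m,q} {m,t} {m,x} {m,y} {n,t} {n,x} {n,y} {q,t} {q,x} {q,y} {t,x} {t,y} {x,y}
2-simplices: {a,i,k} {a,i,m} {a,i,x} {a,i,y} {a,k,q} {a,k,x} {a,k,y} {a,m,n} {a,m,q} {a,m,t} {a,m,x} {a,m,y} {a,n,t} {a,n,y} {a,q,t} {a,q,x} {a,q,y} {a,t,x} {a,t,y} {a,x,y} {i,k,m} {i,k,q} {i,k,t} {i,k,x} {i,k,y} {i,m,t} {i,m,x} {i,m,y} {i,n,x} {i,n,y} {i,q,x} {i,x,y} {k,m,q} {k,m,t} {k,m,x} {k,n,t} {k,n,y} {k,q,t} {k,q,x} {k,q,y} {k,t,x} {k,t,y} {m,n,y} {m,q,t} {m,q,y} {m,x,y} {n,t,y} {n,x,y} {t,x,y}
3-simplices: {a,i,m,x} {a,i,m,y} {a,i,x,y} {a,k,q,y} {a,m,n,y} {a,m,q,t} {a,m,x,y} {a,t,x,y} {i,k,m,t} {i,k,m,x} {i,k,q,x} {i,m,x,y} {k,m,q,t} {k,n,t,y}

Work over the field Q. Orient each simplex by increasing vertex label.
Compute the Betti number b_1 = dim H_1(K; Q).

n_0=9 n_1=35 n_2=49 n_3=14  [Q]
∂1: piv[ai,ak,am,an,aq,at,ax,ay] rk=8  ker:ik,im,in,iq,it,ix,iy,km,kn,kq,kt,kx,ky,mn,mq,mt,mx,my,nt,nx,ny,qt,qx,qy,tx,ty,xy
∂2: piv[aik,aim,aix,aiy,akq,akx,aky,amn,amq,amt,amx,amy,ant,any,aqt,aqx,aqy,atx,aty,axy,ikm,ikq,ikt,imt,inx,iny,knt] rk=27  ker:ikx,iky,imx,imy,iqx,ixy,kmq,kmt,kmx,kny,kqt,kqx,kqy,ktx,kty,mny,mqt,mqy,mxy,nty,nxy,txy
∂3: piv[aimx,aimy,aixy,akqy,amny,amqt,amxy,atxy,ikmt,ikmx,ikqx,kmqt,knty] rk=13  ker:imxy
b_1=(35−8)−27=0

b_1=0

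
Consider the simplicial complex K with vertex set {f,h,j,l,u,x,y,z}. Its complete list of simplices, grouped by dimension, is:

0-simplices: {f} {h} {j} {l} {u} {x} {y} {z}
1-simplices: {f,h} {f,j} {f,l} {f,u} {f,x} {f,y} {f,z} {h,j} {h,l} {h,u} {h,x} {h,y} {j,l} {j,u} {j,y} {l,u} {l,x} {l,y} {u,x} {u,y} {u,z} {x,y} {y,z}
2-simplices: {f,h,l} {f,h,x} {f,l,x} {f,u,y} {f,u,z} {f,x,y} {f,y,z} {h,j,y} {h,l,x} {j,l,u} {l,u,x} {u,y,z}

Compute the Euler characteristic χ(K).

n_0=8 n_1=23 n_2=12
χ=+8−23+12=-3

χ(K)=-3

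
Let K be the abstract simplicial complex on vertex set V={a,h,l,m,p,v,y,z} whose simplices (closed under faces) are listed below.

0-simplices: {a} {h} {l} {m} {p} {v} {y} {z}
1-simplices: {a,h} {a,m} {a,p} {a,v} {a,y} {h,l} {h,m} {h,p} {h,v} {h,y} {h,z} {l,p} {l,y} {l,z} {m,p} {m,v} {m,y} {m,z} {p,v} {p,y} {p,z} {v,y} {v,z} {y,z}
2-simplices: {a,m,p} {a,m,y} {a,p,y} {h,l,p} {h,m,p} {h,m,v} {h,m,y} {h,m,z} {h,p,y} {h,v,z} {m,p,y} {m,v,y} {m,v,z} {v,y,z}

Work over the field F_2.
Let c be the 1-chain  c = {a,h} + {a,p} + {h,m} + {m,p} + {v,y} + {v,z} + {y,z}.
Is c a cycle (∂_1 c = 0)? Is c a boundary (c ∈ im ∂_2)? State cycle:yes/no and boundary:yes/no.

cycle:yes boundary:no

n_0=8 n_1=24 n_2=14  [Z2]
∂1: piv[ah,am,ap,av,ay,hl,hz] rk=7  ker:hm,hp,hv,hy,lp,ly,lz,mp,mv,my,mz,pv,py,pz,vy,vz,yz
∂2: piv[amp,amy,apy,hlp,hmp,hmv,hmy,hmz,hvz,mvy,vyz] rk=11  ker:hpy,mpy,mvz
∂1c = 0
c vs im∂2: residual ≠ 0 ⇒ not boundary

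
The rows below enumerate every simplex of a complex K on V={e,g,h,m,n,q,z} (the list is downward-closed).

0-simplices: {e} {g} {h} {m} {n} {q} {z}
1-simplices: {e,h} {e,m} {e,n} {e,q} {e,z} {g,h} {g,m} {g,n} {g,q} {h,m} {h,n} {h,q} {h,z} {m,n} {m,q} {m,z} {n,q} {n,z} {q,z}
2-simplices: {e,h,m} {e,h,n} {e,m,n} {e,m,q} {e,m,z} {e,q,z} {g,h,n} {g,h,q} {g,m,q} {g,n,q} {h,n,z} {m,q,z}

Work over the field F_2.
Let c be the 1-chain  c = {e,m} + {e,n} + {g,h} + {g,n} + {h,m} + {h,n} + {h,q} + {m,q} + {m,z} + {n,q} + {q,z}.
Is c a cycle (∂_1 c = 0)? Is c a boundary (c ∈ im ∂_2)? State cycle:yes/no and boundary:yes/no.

n_0=7 n_1=19 n_2=12  [Z2]
∂1: piv[eh,em,en,eq,ez,gh] rk=6  ker:gm,gn,gq,hm,hn,hq,hz,mn,mq,mz,nq,nz,qz
∂2: piv[ehm,ehn,emn,emq,emz,eqz,ghn,ghq,gmq,gnq,hnz] rk=11  ker:mqz
∂1c = 0
c vs im∂2: reduces to 0 ⇒ boundary

cycle:yes boundary:yes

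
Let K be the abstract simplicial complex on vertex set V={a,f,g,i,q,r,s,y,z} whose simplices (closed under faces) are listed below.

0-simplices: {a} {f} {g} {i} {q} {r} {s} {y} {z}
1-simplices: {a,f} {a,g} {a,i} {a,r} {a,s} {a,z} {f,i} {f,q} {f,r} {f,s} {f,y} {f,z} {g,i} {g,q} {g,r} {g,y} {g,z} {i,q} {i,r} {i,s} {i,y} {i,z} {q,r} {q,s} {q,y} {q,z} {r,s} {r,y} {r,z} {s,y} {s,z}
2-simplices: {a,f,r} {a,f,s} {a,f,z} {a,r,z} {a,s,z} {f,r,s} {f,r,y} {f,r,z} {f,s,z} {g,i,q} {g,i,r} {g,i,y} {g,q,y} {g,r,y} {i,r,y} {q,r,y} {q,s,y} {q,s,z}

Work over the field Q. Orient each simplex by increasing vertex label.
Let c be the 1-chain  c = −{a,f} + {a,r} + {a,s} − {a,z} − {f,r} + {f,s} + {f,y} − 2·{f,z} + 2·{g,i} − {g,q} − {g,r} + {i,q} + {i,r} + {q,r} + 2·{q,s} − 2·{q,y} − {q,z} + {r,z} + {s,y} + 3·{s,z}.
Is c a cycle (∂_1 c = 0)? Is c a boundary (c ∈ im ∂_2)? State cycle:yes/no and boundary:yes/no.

n_0=9 n_1=31 n_2=18  [Q]
∂1: piv[af,ag,ai,ar,as,az,fq,fy] rk=8  ker:fi,fr,fs,fz,gi,gq,gr,gy,gz,iq,ir,is,iy,iz,qr,qs,qy,qz,rs,ry,rz,sy,sz
∂2: piv[afr,afs,afz,arz,asz,frs,fry,giq,gir,giy,gqy,gry,qry,qsy,qsz] rk=15  ker:frz,fsz,iry
∂1c = 0
c vs im∂2: reduces to 0 ⇒ boundary

cycle:yes boundary:yes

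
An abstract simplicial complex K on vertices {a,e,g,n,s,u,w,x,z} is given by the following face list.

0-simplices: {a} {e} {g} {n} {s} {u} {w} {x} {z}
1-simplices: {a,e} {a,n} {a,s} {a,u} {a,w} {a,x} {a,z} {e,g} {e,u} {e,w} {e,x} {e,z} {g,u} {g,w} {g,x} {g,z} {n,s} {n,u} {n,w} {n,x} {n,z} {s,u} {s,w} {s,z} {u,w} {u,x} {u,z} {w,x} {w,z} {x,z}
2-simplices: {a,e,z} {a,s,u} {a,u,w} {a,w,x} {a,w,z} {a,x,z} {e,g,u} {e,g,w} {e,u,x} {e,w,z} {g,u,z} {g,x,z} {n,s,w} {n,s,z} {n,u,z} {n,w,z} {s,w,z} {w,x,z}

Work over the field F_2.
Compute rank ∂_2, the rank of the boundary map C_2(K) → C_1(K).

n_0=9 n_1=30 n_2=18  [Z2]
∂1: piv[ae,an,as,au,aw,ax,az,eg] rk=8  ker:eu,ew,ex,ez,gu,gw,gx,gz,ns,nu,nw,nx,nz,su,sw,sz,uw,ux,uz,wx,wz,xz
∂2: piv[aez,asu,auw,awx,awz,axz,egu,egw,eux,ewz,guz,gxz,nsw,nsz,nuz,nwz] rk=16  ker:swz,wxz
rk∂_2=16

rank∂_2=16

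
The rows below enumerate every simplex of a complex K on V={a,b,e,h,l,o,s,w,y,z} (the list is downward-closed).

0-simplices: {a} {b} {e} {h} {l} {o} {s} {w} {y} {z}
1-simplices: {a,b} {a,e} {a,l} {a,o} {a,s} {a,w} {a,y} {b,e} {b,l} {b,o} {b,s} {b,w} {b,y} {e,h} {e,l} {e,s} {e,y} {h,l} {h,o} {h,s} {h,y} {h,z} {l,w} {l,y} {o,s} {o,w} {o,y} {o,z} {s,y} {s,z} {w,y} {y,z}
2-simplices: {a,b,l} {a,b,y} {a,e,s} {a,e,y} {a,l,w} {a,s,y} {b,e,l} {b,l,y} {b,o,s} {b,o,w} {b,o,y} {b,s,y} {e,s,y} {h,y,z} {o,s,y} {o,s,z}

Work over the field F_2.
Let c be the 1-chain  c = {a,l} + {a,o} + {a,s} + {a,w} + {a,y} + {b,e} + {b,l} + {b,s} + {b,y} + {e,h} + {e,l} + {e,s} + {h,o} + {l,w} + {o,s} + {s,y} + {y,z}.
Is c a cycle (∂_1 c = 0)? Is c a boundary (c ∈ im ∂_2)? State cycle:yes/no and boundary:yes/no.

n_0=10 n_1=32 n_2=16  [Z2]
∂1: piv[ab,ae,al,ao,as,aw,ay,eh,hz] rk=9  ker:be,bl,bo,bs,bw,by,el,es,ey,hl,ho,hs,hy,lw,ly,os,ow,oy,oz,sy,sz,wy,yz
∂2: piv[abl,aby,aes,aey,alw,asy,bel,bly,bos,bow,boy,bsy,hyz,osz] rk=14  ker:esy,osy
∂1c = {a} + {o} + {s} + {z}

cycle:no boundary:no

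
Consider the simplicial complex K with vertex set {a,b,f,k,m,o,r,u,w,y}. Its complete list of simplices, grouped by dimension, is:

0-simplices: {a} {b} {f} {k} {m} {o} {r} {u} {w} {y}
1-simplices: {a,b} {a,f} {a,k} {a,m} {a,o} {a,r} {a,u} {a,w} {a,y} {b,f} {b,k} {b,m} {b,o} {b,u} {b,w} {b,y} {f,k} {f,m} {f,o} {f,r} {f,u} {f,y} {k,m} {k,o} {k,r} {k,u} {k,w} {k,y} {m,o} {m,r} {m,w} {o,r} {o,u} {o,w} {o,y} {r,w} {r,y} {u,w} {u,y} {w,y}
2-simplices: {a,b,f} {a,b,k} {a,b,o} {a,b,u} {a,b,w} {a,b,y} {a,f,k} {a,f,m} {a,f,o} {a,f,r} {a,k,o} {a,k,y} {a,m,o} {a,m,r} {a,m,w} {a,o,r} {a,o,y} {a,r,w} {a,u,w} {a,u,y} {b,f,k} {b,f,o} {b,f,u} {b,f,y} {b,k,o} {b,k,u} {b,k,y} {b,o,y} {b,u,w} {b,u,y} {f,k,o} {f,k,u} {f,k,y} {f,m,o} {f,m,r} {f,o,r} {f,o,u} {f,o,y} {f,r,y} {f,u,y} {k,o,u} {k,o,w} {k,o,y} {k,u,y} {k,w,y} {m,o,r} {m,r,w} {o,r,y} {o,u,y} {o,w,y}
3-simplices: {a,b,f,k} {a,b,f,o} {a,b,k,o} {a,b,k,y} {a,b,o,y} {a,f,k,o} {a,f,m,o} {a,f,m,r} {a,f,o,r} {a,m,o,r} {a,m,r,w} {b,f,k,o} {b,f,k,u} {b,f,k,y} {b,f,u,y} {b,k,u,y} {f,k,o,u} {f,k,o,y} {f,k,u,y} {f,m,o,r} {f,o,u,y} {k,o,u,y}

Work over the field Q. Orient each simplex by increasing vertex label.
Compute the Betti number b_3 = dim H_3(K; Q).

b_3=4

n_0=10 n_1=40 n_2=50 n_3=22  [Q]
∂1: piv[ab,af,ak,am,ao,ar,au,aw,ay] rk=9  ker:bf,bk,bm,bo,bu,bw,by,fk,fm,fo,fr,fu,fy,km,ko,kr,ku,kw,ky,mo,mr,mw,or,ou,ow,oy,rw,ry,uw,uy,wy
∂2: piv[abf,abk,abo,abu,abw,aby,afk,afm,afo,afr,ako,aky,amo,amr,amw,aor,aoy,arw,auw,auy,bfu,bfy,bku,fou,fry,kow,kwy] rk=27  ker:bfk,bfo,bko,bky,boy,buw,buy,fko,fku,fky,fmo,fmr,for,foy,fuy,kou,koy,kuy,mor,mrw,ory,ouy,owy
∂3: piv[abfk,abfo,abko,abky,aboy,afko,afmo,afmr,afor,amor,amrw,bfku,bfky,bfuy,bkuy,fkou,fkoy,fouy] rk=18  ker:bfko,fkuy,fmor,kouy
b_3=(22−18)−0=4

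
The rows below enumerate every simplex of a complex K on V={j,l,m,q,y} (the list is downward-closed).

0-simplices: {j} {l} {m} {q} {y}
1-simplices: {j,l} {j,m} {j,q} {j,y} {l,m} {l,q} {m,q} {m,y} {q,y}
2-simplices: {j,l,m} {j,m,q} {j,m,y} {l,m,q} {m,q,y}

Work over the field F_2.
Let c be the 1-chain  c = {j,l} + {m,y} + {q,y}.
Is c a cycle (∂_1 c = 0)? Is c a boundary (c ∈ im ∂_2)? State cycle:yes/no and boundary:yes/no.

n_0=5 n_1=9 n_2=5  [Z2]
∂1: piv[jl,jm,jq,jy] rk=4  ker:lm,lq,mq,my,qy
∂2: piv[jlm,jmq,jmy,lmq,mqy] rk=5
∂1c = {j} + {l} + {m} + {q}

cycle:no boundary:no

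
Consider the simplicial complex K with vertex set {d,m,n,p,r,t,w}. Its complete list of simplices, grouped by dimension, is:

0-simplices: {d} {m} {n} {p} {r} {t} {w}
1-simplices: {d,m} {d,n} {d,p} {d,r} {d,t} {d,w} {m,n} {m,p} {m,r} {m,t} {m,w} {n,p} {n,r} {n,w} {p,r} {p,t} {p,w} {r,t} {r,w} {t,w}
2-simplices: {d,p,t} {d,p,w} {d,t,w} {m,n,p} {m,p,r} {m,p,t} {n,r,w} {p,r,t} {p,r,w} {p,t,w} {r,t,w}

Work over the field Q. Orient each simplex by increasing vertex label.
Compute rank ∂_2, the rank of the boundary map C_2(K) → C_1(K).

rank∂_2=9

n_0=7 n_1=20 n_2=11  [Q]
∂1: piv[dm,dn,dp,dr,dt,dw] rk=6  ker:mn,mp,mr,mt,mw,np,nr,nw,pr,pt,pw,rt,rw,tw
∂2: piv[dpt,dpw,dtw,mnp,mpr,mpt,nrw,prt,prw] rk=9  ker:ptw,rtw
rk∂_2=9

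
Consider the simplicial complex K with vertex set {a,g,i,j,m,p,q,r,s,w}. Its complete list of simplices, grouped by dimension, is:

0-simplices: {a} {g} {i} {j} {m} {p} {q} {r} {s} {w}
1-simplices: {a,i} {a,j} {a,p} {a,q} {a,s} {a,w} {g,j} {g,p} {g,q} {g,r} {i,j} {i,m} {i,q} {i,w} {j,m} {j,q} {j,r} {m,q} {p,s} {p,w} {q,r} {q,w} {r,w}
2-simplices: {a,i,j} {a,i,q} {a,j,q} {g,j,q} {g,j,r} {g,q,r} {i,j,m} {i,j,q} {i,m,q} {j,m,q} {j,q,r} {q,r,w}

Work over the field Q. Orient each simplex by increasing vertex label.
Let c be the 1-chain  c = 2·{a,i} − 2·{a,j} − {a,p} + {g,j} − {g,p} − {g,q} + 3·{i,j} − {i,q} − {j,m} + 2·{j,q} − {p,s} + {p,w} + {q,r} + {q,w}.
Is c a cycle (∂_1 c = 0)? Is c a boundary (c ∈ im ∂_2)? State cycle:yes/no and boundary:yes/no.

n_0=10 n_1=23 n_2=12  [Q]
∂1: piv[ai,aj,ap,aq,as,aw,gj,gr,im] rk=9  ker:gp,gq,ij,iq,iw,jm,jq,jr,mq,ps,pw,qr,qw,rw
∂2: piv[aij,aiq,ajq,gjq,gjr,gqr,ijm,imq,qrw] rk=9  ker:ijq,jmq,jqr
∂1c = {a} + {g} + {j} − {m} − 2·{p} − 2·{q} + {r} − {s} + 2·{w}

cycle:no boundary:no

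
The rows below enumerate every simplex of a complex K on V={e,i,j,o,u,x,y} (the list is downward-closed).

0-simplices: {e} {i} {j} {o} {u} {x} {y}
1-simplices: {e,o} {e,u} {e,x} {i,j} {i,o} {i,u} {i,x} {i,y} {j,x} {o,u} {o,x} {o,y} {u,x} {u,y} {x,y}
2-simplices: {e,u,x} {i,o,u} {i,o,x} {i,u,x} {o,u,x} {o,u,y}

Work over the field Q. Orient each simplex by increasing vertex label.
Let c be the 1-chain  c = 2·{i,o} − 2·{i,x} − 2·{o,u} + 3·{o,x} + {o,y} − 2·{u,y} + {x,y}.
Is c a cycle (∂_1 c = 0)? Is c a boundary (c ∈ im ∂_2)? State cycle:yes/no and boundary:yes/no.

cycle:yes boundary:no

n_0=7 n_1=15 n_2=6  [Q]
∂1: piv[eo,eu,ex,ij,io,iy] rk=6  ker:iu,ix,jx,ou,ox,oy,ux,uy,xy
∂2: piv[eux,iou,iox,iux,ouy] rk=5  ker:oux
∂1c = 0
c vs im∂2: residual ≠ 0 ⇒ not boundary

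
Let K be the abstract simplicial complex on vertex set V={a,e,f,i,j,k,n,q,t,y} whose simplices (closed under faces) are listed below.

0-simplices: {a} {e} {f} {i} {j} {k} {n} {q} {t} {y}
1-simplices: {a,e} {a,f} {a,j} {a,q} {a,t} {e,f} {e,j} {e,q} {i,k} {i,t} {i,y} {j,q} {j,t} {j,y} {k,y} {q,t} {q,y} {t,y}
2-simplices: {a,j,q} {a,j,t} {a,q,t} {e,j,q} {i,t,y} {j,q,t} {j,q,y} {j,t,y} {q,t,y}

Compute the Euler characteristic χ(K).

n_0=10 n_1=18 n_2=9
χ=+10−18+9=1

χ(K)=1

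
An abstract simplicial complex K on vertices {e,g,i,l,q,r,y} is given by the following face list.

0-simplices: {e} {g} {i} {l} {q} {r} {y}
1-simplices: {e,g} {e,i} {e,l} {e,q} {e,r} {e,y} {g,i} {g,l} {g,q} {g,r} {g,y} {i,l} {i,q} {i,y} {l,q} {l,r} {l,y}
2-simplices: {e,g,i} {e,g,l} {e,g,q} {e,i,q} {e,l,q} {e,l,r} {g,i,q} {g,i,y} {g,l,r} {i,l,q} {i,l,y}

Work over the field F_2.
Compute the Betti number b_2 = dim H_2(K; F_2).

n_0=7 n_1=17 n_2=11  [Z2]
∂1: piv[eg,ei,el,eq,er,ey] rk=6  ker:gi,gl,gq,gr,gy,il,iq,iy,lq,lr,ly
∂2: piv[egi,egl,egq,eiq,elq,elr,giy,glr,ilq,ily] rk=10  ker:giq
b_2=(11−10)−0=1

b_2=1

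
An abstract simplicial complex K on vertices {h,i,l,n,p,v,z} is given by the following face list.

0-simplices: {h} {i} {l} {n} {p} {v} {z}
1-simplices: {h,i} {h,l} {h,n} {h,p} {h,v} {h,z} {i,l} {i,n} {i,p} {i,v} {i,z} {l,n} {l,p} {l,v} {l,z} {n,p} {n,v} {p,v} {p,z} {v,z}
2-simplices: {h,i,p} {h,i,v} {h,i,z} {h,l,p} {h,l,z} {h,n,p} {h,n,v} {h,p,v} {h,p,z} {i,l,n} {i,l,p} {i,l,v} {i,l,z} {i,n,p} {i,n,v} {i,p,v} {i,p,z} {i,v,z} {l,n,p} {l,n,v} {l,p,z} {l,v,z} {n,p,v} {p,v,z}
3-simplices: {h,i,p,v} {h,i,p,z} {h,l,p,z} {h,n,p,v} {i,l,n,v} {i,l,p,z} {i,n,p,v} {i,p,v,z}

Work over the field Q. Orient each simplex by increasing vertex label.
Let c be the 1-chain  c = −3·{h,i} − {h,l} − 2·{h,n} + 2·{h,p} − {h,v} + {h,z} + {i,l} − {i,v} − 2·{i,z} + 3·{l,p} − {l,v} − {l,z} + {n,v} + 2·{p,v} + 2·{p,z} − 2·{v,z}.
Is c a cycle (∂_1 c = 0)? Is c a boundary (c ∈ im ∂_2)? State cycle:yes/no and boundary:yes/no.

cycle:no boundary:no

n_0=7 n_1=20 n_2=24 n_3=8  [Q]
∂1: piv[hi,hl,hn,hp,hv,hz] rk=6  ker:il,in,ip,iv,iz,ln,lp,lv,lz,np,nv,pv,pz,vz
∂2: piv[hip,hiv,hiz,hlp,hlz,hnp,hnv,hpv,hpz,iln,ilp,ilv,inp,ivz] rk=14  ker:ilz,inv,ipv,ipz,lnp,lnv,lpz,lvz,npv,pvz
∂3: piv[hipv,hipz,hlpz,hnpv,ilnv,ilpz,inpv,ipvz] rk=8
∂1c = 4·{h} − {i} − {l} − 3·{n} + {p} + 2·{v} − 2·{z}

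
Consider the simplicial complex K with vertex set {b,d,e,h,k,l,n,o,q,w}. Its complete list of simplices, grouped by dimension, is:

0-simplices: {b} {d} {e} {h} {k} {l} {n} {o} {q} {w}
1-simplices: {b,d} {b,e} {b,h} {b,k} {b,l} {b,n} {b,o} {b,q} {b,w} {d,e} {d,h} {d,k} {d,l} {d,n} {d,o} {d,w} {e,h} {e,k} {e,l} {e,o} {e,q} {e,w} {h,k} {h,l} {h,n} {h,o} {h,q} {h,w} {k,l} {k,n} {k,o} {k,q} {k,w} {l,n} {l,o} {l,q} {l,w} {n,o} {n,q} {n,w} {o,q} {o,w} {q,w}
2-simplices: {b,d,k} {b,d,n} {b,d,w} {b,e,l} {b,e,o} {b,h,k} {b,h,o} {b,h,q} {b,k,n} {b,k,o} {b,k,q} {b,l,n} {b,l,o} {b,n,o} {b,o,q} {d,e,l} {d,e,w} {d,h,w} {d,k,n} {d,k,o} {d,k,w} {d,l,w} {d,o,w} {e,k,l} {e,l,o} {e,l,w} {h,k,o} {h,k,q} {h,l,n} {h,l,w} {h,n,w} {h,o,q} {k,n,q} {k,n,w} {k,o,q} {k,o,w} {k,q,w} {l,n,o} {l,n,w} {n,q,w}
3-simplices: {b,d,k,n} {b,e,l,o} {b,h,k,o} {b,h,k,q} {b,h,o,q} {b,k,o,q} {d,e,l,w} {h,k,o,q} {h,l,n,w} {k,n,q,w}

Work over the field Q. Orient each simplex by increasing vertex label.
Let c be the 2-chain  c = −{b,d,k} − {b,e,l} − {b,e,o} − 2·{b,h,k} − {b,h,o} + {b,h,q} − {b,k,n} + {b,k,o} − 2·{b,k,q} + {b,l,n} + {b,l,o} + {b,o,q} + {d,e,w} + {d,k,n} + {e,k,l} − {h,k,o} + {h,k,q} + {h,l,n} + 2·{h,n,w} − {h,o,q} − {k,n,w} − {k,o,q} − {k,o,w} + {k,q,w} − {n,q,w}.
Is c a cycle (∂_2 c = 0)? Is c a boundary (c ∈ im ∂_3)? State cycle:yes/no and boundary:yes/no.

n_0=10 n_1=43 n_2=40 n_3=10  [Q]
∂1: piv[bd,be,bh,bk,bl,bn,bo,bq,bw] rk=9  ker:de,dh,dk,dl,dn,do,dw,eh,ek,el,eo,eq,ew,hk,hl,hn,ho,hq,hw,kl,kn,ko,kq,kw,ln,lo,lq,lw,no,nq,nw,oq,ow,qw
∂2: piv[bdk,bdn,bdw,bel,beo,bhk,bho,bhq,bkn,bko,bkq,bln,blo,bno,boq,del,dew,dhw,dko,dkw,dlw,dow,ekl,hln,hlw,hnw,knq,knw,kqw] rk=29  ker:dkn,elo,elw,hko,hkq,hoq,koq,kow,lno,lnw,nqw
∂3: piv[bdkn,belo,bhko,bhkq,bhoq,bkoq,delw,hlnw,knqw] rk=9  ker:hkoq
∂2c = −{b,d} − 2·{b,e} − 2·{b,h} + {b,k} + 3·{b,l} + {b,o} + {d,e} − {d,n} − {d,w} + {e,k} − 2·{e,l} − {e,o} + {e,w} − 2·{h,k} + {h,l} + {h,n} − {h,o} + {h,q} − 2·{h,w} + {k,l} − {k,n} − 2·{k,o} + {k,q} + {k,w} + 2·{l,n} + {l,o} − {n,q} + 2·{n,w} − {o,q} − {o,w}

cycle:no boundary:no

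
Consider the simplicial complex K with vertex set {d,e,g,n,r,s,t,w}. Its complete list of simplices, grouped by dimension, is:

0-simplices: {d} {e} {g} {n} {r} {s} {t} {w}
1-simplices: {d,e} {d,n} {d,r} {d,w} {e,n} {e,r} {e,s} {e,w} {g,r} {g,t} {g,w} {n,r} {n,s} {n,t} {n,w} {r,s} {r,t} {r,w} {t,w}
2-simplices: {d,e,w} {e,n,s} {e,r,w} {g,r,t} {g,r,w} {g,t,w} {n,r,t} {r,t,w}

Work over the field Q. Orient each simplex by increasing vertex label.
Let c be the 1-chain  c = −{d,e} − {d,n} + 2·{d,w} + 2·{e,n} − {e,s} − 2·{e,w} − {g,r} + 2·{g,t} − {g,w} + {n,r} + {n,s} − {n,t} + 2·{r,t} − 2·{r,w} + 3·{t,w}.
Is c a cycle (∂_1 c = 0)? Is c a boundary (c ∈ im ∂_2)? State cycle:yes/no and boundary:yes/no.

n_0=8 n_1=19 n_2=8  [Q]
∂1: piv[de,dn,dr,dw,es,gr,gt] rk=7  ker:en,er,ew,gw,nr,ns,nt,nw,rs,rt,rw,tw
∂2: piv[dew,ens,erw,grt,grw,gtw,nrt] rk=7  ker:rtw
∂1c = 0
c vs im∂2: residual ≠ 0 ⇒ not boundary

cycle:yes boundary:no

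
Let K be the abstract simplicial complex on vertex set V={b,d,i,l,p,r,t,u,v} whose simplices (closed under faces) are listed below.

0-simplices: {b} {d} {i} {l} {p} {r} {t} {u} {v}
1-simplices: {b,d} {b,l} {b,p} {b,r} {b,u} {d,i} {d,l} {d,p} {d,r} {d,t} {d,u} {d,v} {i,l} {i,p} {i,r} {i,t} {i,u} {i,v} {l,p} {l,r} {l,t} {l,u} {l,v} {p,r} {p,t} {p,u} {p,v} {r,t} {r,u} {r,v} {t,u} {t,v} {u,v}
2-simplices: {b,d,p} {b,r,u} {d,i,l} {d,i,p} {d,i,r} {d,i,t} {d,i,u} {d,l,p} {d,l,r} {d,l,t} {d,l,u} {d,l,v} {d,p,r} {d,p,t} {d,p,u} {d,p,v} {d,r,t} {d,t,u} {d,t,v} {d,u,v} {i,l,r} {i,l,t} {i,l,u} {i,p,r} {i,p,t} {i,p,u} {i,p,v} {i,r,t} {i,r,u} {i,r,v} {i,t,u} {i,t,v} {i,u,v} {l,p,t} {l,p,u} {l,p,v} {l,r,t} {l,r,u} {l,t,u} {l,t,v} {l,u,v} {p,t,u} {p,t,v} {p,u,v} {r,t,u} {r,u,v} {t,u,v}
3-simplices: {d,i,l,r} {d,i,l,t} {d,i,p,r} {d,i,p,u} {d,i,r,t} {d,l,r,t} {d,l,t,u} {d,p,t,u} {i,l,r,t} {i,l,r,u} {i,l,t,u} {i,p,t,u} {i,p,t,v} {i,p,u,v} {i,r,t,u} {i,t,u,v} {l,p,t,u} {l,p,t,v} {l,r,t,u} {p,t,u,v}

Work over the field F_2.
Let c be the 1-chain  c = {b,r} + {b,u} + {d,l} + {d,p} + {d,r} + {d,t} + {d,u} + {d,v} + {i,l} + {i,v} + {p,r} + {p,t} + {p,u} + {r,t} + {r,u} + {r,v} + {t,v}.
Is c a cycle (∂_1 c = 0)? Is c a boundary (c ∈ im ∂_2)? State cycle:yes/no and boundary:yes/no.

n_0=9 n_1=33 n_2=47 n_3=20  [Z2]
∂1: piv[bd,bl,bp,br,bu,di,dt,dv] rk=8  ker:dl,dp,dr,du,il,ip,ir,it,iu,iv,lp,lr,lt,lu,lv,pr,pt,pu,pv,rt,ru,rv,tu,tv,uv
∂2: piv[bdp,bru,dil,dip,dir,dit,diu,dlp,dlr,dlt,dlu,dlv,dpr,dpt,dpu,dpv,drt,dtu,dtv,duv,ipv,iru,irv] rk=23  ker:ilr,ilt,ilu,ipr,ipt,ipu,irt,itu,itv,iuv,lpt,lpu,lpv,lrt,lru,ltu,ltv,luv,ptu,ptv,puv,rtu,ruv,tuv
∂3: piv[dilr,dilt,dipr,dipu,dirt,dlrt,dltu,dptu,ilru,iltu,iptu,iptv,ipuv,irtu,ituv,lptu,lptv] rk=17  ker:ilrt,lrtu,ptuv
∂1c = 0
c vs im∂2: reduces to 0 ⇒ boundary

cycle:yes boundary:yes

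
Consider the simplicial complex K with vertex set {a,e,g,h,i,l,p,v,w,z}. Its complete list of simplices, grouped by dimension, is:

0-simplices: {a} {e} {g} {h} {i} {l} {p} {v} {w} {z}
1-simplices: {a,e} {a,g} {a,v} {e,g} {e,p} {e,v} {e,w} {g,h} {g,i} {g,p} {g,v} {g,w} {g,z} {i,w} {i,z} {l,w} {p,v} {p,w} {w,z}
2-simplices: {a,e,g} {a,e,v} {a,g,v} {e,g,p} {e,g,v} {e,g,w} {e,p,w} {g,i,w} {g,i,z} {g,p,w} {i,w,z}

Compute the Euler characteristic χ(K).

n_0=10 n_1=19 n_2=11
χ=+10−19+11=2

χ(K)=2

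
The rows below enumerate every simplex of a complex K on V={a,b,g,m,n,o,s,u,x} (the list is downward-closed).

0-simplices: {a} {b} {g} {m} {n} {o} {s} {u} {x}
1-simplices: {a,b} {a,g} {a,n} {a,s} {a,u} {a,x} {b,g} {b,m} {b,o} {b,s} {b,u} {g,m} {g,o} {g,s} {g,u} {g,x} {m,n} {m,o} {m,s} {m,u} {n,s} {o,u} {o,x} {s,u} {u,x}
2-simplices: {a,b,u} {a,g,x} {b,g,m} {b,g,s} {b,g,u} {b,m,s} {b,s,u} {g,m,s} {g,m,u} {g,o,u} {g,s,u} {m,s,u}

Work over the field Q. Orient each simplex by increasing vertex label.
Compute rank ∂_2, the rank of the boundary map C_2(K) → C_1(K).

n_0=9 n_1=25 n_2=12  [Q]
∂1: piv[ab,ag,an,as,au,ax,bm,bo] rk=8  ker:bg,bs,bu,gm,go,gs,gu,gx,mn,mo,ms,mu,ns,ou,ox,su,ux
∂2: piv[abu,agx,bgm,bgs,bgu,bms,bsu,gmu,gou] rk=9  ker:gms,gsu,msu
rk∂_2=9

rank∂_2=9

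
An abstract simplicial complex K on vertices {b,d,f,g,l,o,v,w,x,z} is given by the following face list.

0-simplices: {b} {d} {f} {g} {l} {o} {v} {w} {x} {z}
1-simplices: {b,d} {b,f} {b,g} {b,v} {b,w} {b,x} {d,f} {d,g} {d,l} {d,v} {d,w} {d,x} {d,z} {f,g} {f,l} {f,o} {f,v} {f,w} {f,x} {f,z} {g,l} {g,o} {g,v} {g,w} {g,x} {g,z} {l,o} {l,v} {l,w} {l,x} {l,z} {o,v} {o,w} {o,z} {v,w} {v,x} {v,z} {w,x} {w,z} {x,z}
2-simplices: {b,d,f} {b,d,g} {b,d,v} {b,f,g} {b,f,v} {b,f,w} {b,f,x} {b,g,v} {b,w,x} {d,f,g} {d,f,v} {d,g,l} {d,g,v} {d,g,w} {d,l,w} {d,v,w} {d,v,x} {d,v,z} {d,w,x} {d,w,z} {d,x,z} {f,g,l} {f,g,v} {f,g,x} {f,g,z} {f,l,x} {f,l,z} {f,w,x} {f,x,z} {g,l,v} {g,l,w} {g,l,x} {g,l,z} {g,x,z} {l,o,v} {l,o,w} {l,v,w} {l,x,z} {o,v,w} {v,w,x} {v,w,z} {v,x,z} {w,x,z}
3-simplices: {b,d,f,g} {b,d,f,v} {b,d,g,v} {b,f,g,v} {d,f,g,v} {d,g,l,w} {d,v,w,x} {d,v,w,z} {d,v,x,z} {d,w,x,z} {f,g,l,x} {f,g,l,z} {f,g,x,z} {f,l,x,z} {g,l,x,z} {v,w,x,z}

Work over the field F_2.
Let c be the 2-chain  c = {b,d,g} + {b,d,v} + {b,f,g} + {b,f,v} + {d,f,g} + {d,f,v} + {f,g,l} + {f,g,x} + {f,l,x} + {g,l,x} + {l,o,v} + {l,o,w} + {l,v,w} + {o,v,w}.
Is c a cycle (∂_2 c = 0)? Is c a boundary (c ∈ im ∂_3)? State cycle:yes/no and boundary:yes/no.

n_0=10 n_1=40 n_2=43 n_3=16  [Z2]
∂1: piv[bd,bf,bg,bv,bw,bx,dl,dz,fo] rk=9  ker:df,dg,dv,dw,dx,fg,fl,fv,fw,fx,fz,gl,go,gv,gw,gx,gz,lo,lv,lw,lx,lz,ov,ow,oz,vw,vx,vz,wx,wz,xz
∂2: piv[bdf,bdg,bdv,bfg,bfv,bfw,bfx,bgv,bwx,dgl,dgw,dlw,dvw,dvx,dvz,dwx,dwz,dxz,fgl,fgx,fgz,flx,flz,fxz,glv,lov,low] rk=27  ker:dfg,dfv,dgv,fgv,fwx,glw,glx,glz,gxz,lvw,lxz,ovw,vwx,vwz,vxz,wxz
∂3: piv[bdfg,bdfv,bdgv,bfgv,dglw,dvwx,dvwz,dvxz,dwxz,fglx,fglz,fgxz,flxz] rk=13  ker:dfgv,glxz,vwxz
∂2c = 0
c vs im∂3: residual ≠ 0 ⇒ not boundary

cycle:yes boundary:no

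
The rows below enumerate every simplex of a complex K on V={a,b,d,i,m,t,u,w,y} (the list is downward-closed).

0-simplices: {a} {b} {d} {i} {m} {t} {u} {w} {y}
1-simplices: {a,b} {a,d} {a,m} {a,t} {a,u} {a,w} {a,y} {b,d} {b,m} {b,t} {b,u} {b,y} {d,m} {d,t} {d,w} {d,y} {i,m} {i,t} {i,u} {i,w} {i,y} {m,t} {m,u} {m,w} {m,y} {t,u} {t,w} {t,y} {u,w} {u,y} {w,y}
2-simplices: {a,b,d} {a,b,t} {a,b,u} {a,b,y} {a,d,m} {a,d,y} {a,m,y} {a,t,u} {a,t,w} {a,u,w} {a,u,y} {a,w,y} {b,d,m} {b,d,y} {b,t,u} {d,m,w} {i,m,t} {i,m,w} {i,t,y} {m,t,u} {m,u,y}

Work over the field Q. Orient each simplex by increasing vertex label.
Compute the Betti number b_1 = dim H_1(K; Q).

n_0=9 n_1=31 n_2=21  [Q]
∂1: piv[ab,ad,am,at,au,aw,ay,im] rk=8  ker:bd,bm,bt,bu,by,dm,dt,dw,dy,it,iu,iw,iy,mt,mu,mw,my,tu,tw,ty,uw,uy,wy
∂2: piv[abd,abt,abu,aby,adm,ady,amy,atu,atw,auw,auy,awy,bdm,dmw,imt,imw,ity,mtu,muy] rk=19  ker:bdy,btu
b_1=(31−8)−19=4

b_1=4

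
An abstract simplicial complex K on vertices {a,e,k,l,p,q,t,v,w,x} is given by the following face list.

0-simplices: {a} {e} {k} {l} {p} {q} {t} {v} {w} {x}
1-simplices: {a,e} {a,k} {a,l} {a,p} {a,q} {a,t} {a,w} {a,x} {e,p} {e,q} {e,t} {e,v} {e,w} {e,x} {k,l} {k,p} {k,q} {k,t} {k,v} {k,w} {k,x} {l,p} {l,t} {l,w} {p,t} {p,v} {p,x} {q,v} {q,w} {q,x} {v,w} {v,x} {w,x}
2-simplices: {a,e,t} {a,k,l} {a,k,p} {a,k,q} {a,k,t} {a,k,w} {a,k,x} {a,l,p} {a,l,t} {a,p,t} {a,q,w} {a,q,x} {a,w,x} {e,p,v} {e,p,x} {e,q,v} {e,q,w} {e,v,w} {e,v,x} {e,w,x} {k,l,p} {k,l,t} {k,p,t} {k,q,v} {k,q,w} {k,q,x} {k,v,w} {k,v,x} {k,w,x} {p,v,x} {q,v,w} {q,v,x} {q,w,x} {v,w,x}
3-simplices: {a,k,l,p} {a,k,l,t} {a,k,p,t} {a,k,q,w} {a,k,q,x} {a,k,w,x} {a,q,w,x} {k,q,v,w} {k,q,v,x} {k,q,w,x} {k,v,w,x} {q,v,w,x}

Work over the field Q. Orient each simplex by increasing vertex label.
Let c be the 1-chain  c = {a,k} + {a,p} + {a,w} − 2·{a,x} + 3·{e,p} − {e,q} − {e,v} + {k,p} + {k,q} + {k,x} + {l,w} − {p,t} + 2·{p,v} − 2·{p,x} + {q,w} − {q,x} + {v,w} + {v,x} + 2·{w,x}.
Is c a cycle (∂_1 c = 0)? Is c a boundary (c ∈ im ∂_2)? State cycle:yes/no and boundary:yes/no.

cycle:no boundary:no

n_0=10 n_1=33 n_2=34 n_3=12  [Q]
∂1: piv[ae,ak,al,ap,aq,at,aw,ax,ev] rk=9  ker:ep,eq,et,ew,ex,kl,kp,kq,kt,kv,kw,kx,lp,lt,lw,pt,pv,px,qv,qw,qx,vw,vx,wx
∂2: piv[aet,akl,akp,akq,akt,akw,akx,alp,alt,apt,aqw,aqx,awx,epv,epx,eqv,eqw,evw,evx,ewx,kqv] rk=21  ker:klp,klt,kpt,kqw,kqx,kvw,kvx,kwx,pvx,qvw,qvx,qwx,vwx
∂3: piv[aklp,aklt,akpt,akqw,akqx,akwx,aqwx,kqvw,kqvx,kvwx] rk=10  ker:kqwx,qvwx
∂1c = −{a} − {e} − 2·{k} − {l} + 6·{p} − {t} − {v} + 2·{w} − {x}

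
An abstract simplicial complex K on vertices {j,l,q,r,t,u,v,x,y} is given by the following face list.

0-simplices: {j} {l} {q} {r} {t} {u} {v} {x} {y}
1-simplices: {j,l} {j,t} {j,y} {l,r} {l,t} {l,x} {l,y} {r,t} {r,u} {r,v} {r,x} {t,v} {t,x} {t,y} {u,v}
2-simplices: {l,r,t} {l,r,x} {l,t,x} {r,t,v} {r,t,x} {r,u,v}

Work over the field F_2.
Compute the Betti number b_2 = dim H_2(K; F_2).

b_2=1

n_0=9 n_1=15 n_2=6  [Z2]
∂1: piv[jl,jt,jy,lr,lx,ru,rv] rk=7  ker:lt,ly,rt,rx,tv,tx,ty,uv
∂2: piv[lrt,lrx,ltx,rtv,ruv] rk=5  ker:rtx
b_2=(6−5)−0=1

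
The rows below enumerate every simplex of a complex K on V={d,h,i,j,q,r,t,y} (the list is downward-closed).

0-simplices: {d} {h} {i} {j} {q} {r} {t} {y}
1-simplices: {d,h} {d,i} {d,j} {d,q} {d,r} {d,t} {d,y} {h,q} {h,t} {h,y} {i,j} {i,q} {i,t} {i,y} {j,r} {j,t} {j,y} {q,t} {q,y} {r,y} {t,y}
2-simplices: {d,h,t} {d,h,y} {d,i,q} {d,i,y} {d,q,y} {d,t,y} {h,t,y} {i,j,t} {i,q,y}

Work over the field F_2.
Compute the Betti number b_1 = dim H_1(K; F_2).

n_0=8 n_1=21 n_2=9  [Z2]
∂1: piv[dh,di,dj,dq,dr,dt,dy] rk=7  ker:hq,ht,hy,ij,iq,it,iy,jr,jt,jy,qt,qy,ry,ty
∂2: piv[dht,dhy,diq,diy,dqy,dty,ijt] rk=7  ker:hty,iqy
b_1=(21−7)−7=7

b_1=7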